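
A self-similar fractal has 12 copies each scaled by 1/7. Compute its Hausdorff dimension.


For a self-similar set with N copies scaled by 1/r:
dim_H = log(N)/log(r) = log(12)/log(7)
= 2.484907/1.94591
= 1.276989


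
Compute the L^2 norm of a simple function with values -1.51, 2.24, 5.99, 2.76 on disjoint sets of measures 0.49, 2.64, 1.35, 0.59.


Step 1: Compute |f_i|^2 for each value:
  |-1.51|^2 = 2.2801
  |2.24|^2 = 5.0176
  |5.99|^2 = 35.8801
  |2.76|^2 = 7.6176
Step 2: Multiply by measures and sum:
  2.2801 * 0.49 = 1.117249
  5.0176 * 2.64 = 13.246464
  35.8801 * 1.35 = 48.438135
  7.6176 * 0.59 = 4.494384
Sum = 1.117249 + 13.246464 + 48.438135 + 4.494384 = 67.296232
Step 3: Take the p-th root:
||f||_2 = (67.296232)^(1/2) = 8.203428


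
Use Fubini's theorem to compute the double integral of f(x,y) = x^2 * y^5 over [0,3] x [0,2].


By Fubini's theorem, the double integral factors as a product of single integrals:
Step 1: integral_0^3 x^2 dx = [x^3/3] from 0 to 3
     = 3^3/3 = 9
Step 2: integral_0^2 y^5 dy = [y^6/6] from 0 to 2
     = 2^6/6 = 10.666667
Step 3: Double integral = 9 * 10.666667 = 96


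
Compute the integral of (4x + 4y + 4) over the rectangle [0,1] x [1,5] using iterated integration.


By Fubini, integrate in x first, then y.
Step 1: Fix y, integrate over x in [0,1]:
  integral(4x + 4y + 4, x=0..1)
  = 4*(1^2 - 0^2)/2 + (4y + 4)*(1 - 0)
  = 2 + (4y + 4)*1
  = 2 + 4y + 4
  = 6 + 4y
Step 2: Integrate over y in [1,5]:
  integral(6 + 4y, y=1..5)
  = 6*4 + 4*(5^2 - 1^2)/2
  = 24 + 48
  = 72


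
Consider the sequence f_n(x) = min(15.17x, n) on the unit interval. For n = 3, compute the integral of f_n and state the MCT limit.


f(x) = 15.17x on [0,1]; f_n(x) = min(15.17x, n). At n = 3:
Step 1: f(x) reaches 3 at x = 3/15.17 = 0.197759
Step 2: integral(f_3) = integral(15.17x, 0, 0.197759) + integral(3, 0.197759, 1)
       = 15.17*0.197759^2/2 + 3*(1 - 0.197759)
       = 0.296638 + 2.406724
       = 2.703362
Step 3: As n -> infinity, f_n increases to f, so by MCT integral(f_n) -> integral(f) = 15.17/2 = 7.585.
Convergence: integral(f_3) = 2.703362 -> 7.585 as n -> infinity


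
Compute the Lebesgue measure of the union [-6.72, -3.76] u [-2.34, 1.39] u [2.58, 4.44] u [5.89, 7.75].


For pairwise disjoint intervals, m(union) = sum of lengths.
= (-3.76 - -6.72) + (1.39 - -2.34) + (4.44 - 2.58) + (7.75 - 5.89)
= 2.96 + 3.73 + 1.86 + 1.86
= 10.41


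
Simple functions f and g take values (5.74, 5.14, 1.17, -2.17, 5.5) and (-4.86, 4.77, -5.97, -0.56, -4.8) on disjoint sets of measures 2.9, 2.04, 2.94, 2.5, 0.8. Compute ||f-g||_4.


Step 1: Compute differences f_i - g_i:
  5.74 - -4.86 = 10.6
  5.14 - 4.77 = 0.37
  1.17 - -5.97 = 7.14
  -2.17 - -0.56 = -1.61
  5.5 - -4.8 = 10.3
Step 2: Compute |diff|^4 * measure for each set:
  |10.6|^4 * 2.9 = 12624.7696 * 2.9 = 36611.83184
  |0.37|^4 * 2.04 = 0.018742 * 2.04 = 0.038233
  |7.14|^4 * 2.94 = 2598.919616 * 2.94 = 7640.823672
  |-1.61|^4 * 2.5 = 6.718982 * 2.5 = 16.797456
  |10.3|^4 * 0.8 = 11255.0881 * 0.8 = 9004.07048
Step 3: Sum = 53273.56168
Step 4: ||f-g||_4 = (53273.56168)^(1/4) = 15.192454


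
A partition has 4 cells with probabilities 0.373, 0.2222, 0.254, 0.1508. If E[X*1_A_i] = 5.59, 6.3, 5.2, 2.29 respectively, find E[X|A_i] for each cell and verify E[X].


For each cell A_i: E[X|A_i] = E[X*1_A_i] / P(A_i)
Step 1: E[X|A_1] = 5.59 / 0.373 = 14.986595
Step 2: E[X|A_2] = 6.3 / 0.2222 = 28.352835
Step 3: E[X|A_3] = 5.2 / 0.254 = 20.472441
Step 4: E[X|A_4] = 2.29 / 0.1508 = 15.185676
Verification: E[X] = sum E[X*1_A_i] = 5.59 + 6.3 + 5.2 + 2.29 = 19.38


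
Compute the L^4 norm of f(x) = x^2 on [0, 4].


Step 1: ||f||_4 = (integral_0^4 |x^2|^4 dx)^(1/4)
     = (integral_0^4 x^8 dx)^(1/4)
Step 2: integral_0^4 x^8 dx = [x^9/(9)] from 0 to 4 = 4^9/9
     = 262144/9 = 29127.111111
Step 3: ||f||_4 = (29127.111111)^(1/4) = 13.063945


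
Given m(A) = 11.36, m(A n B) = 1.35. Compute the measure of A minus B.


m(A \ B) = m(A) - m(A n B)
= 11.36 - 1.35
= 10.01


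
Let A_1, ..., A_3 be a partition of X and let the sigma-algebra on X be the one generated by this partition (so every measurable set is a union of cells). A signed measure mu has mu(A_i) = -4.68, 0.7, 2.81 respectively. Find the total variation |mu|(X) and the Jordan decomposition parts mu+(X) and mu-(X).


Step 1: Every measurable set is a union of atoms (the cells / points), so a Hahn decomposition is
  obtained by grouping atoms by sign: P = union of atoms with mu > 0, N = union of the remaining atoms.
  Atoms in P (indices): 2, 3;  atoms in N (indices): 1
  Positive values: 0.7, 2.81
  Negative values: -4.68
Step 2: mu+(X) = mu(P) = sum of positive atom values = 3.51
Step 3: mu-(X) = -mu(N) = sum of |negative atom values| = 4.68
Step 4: |mu|(X) = mu+(X) + mu-(X) = 3.51 + 4.68 = 8.19


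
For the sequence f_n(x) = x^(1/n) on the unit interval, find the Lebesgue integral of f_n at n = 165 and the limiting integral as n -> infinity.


At n = 165: f_165(x) = x^(1/165).
Step 1: integral(x^(1/165), 0, 1) = [x^(1/165+1) / (1/165+1)] from 0 to 1
     = 1 / (1/165 + 1) = 1 / ((165+1)/165) = 165/(165+1)
     = 165/166 = 0.993976
Step 2: As n -> infinity, f_n(x) = x^(1/n) -> 1 for x in (0,1], and f_n is increasing in n.
By MCT, lim_n integral(f_n) = integral(lim_n f_n) = integral(1, 0, 1) = 1.
Step 3: Verify convergence: 165/166 = 0.993976 -> 1


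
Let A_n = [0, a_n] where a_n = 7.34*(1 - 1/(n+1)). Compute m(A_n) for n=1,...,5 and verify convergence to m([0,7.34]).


By continuity of measure from below: if A_n increases to A, then m(A_n) -> m(A).
Here A = [0, 7.34], so m(A) = 7.34
Step 1: a_1 = 7.34*(1 - 1/2) = 3.67, m(A_1) = 3.67
Step 2: a_2 = 7.34*(1 - 1/3) = 4.8933, m(A_2) = 4.8933
Step 3: a_3 = 7.34*(1 - 1/4) = 5.505, m(A_3) = 5.505
Step 4: a_4 = 7.34*(1 - 1/5) = 5.872, m(A_4) = 5.872
Step 5: a_5 = 7.34*(1 - 1/6) = 6.1167, m(A_5) = 6.1167
Limit: m(A_n) -> m([0,7.34]) = 7.34


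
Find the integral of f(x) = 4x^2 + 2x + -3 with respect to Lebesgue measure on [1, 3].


The Lebesgue integral of a Riemann-integrable function agrees with the Riemann integral.
Antiderivative F(x) = (4/3)x^3 + (2/2)x^2 + -3x
F(3) = (4/3)*3^3 + (2/2)*3^2 + -3*3
     = (4/3)*27 + (2/2)*9 + -3*3
     = 36 + 9 + -9
     = 36
F(1) = -0.666667
Integral = F(3) - F(1) = 36 - -0.666667 = 36.666667


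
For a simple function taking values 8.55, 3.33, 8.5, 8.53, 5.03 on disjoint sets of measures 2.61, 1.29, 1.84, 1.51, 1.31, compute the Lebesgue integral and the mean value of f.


Step 1: Integral = sum(value_i * measure_i)
= 8.55*2.61 + 3.33*1.29 + 8.5*1.84 + 8.53*1.51 + 5.03*1.31
= 22.3155 + 4.2957 + 15.64 + 12.8803 + 6.5893
= 61.7208
Step 2: Total measure of domain = 2.61 + 1.29 + 1.84 + 1.51 + 1.31 = 8.56
Step 3: Average value = 61.7208 / 8.56 = 7.210374


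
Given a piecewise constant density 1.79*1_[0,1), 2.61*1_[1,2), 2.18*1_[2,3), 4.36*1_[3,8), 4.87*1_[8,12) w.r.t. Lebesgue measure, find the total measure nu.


Integrate each piece of the Radon-Nikodym derivative:
Step 1: integral_0^1 1.79 dx = 1.79*(1-0) = 1.79*1 = 1.79
Step 2: integral_1^2 2.61 dx = 2.61*(2-1) = 2.61*1 = 2.61
Step 3: integral_2^3 2.18 dx = 2.18*(3-2) = 2.18*1 = 2.18
Step 4: integral_3^8 4.36 dx = 4.36*(8-3) = 4.36*5 = 21.8
Step 5: integral_8^12 4.87 dx = 4.87*(12-8) = 4.87*4 = 19.48
Total: 1.79 + 2.61 + 2.18 + 21.8 + 19.48 = 47.86


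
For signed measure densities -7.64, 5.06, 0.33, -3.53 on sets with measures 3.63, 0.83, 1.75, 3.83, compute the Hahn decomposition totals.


Step 1: Compute signed measure on each set:
  Set 1: -7.64 * 3.63 = -27.7332
  Set 2: 5.06 * 0.83 = 4.1998
  Set 3: 0.33 * 1.75 = 0.5775
  Set 4: -3.53 * 3.83 = -13.5199
Step 2: Total signed measure = (-27.7332) + (4.1998) + (0.5775) + (-13.5199)
     = -36.4758
Step 3: Positive part mu+(X) = sum of positive contributions = 4.7773
Step 4: Negative part mu-(X) = |sum of negative contributions| = 41.2531


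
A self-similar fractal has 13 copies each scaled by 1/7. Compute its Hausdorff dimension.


For a self-similar set with N copies scaled by 1/r:
dim_H = log(N)/log(r) = log(13)/log(7)
= 2.564949/1.94591
= 1.318123


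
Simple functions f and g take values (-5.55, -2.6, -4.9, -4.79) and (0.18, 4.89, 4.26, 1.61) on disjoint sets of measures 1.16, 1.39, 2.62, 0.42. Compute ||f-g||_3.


Step 1: Compute differences f_i - g_i:
  -5.55 - 0.18 = -5.73
  -2.6 - 4.89 = -7.49
  -4.9 - 4.26 = -9.16
  -4.79 - 1.61 = -6.4
Step 2: Compute |diff|^3 * measure for each set:
  |-5.73|^3 * 1.16 = 188.132517 * 1.16 = 218.23372
  |-7.49|^3 * 1.39 = 420.189749 * 1.39 = 584.063751
  |-9.16|^3 * 2.62 = 768.575296 * 2.62 = 2013.667276
  |-6.4|^3 * 0.42 = 262.144 * 0.42 = 110.10048
Step 3: Sum = 2926.065226
Step 4: ||f-g||_3 = (2926.065226)^(1/3) = 14.303028


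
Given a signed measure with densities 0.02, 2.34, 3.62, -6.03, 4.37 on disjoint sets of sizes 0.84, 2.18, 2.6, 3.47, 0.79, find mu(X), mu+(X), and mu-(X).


Step 1: Compute signed measure on each set:
  Set 1: 0.02 * 0.84 = 0.0168
  Set 2: 2.34 * 2.18 = 5.1012
  Set 3: 3.62 * 2.6 = 9.412
  Set 4: -6.03 * 3.47 = -20.9241
  Set 5: 4.37 * 0.79 = 3.4523
Step 2: Total signed measure = (0.0168) + (5.1012) + (9.412) + (-20.9241) + (3.4523)
     = -2.9418
Step 3: Positive part mu+(X) = sum of positive contributions = 17.9823
Step 4: Negative part mu-(X) = |sum of negative contributions| = 20.9241


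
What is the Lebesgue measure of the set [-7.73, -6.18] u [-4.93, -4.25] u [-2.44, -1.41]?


For pairwise disjoint intervals, m(union) = sum of lengths.
= (-6.18 - -7.73) + (-4.25 - -4.93) + (-1.41 - -2.44)
= 1.55 + 0.68 + 1.03
= 3.26


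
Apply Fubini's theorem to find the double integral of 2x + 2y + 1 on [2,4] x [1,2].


By Fubini, integrate in x first, then y.
Step 1: Fix y, integrate over x in [2,4]:
  integral(2x + 2y + 1, x=2..4)
  = 2*(4^2 - 2^2)/2 + (2y + 1)*(4 - 2)
  = 12 + (2y + 1)*2
  = 12 + 4y + 2
  = 14 + 4y
Step 2: Integrate over y in [1,2]:
  integral(14 + 4y, y=1..2)
  = 14*1 + 4*(2^2 - 1^2)/2
  = 14 + 6
  = 20


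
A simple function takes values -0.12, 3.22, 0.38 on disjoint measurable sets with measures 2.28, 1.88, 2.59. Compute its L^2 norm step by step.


Step 1: Compute |f_i|^2 for each value:
  |-0.12|^2 = 0.0144
  |3.22|^2 = 10.3684
  |0.38|^2 = 0.1444
Step 2: Multiply by measures and sum:
  0.0144 * 2.28 = 0.032832
  10.3684 * 1.88 = 19.492592
  0.1444 * 2.59 = 0.373996
Sum = 0.032832 + 19.492592 + 0.373996 = 19.89942
Step 3: Take the p-th root:
||f||_2 = (19.89942)^(1/2) = 4.460877


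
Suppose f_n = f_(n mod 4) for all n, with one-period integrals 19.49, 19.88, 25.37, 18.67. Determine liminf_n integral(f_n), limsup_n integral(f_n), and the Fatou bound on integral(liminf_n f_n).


The sequence (integral(f_n)) is periodic with period 4, repeating the values 19.49, 19.88, 25.37, 18.67 indefinitely.
Step 1: For a periodic sequence, every tail (a_m, a_(m+1), ...) contains all 4 period values infinitely often.
Step 2: Hence inf of every tail = min of the period values = min(19.49, 19.88, 25.37, 18.67) = 18.67.
        liminf_n integral(f_n) = sup over m of (inf of tail from m) = 18.67.
Step 3: Similarly sup of every tail = max of the period values = 25.37.
        limsup_n integral(f_n) = 25.37.
Step 4: Fatou's lemma: integral(liminf_n f_n) <= liminf_n integral(f_n) = 18.67.
        So the integral of the pointwise liminf is at most 18.67.


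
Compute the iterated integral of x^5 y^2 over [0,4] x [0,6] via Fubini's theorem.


By Fubini's theorem, the double integral factors as a product of single integrals:
Step 1: integral_0^4 x^5 dx = [x^6/6] from 0 to 4
     = 4^6/6 = 682.666667
Step 2: integral_0^6 y^2 dy = [y^3/3] from 0 to 6
     = 6^3/3 = 72
Step 3: Double integral = 682.666667 * 72 = 49152


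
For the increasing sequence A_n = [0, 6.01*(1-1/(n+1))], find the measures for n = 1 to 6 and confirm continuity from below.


By continuity of measure from below: if A_n increases to A, then m(A_n) -> m(A).
Here A = [0, 6.01], so m(A) = 6.01
Step 1: a_1 = 6.01*(1 - 1/2) = 3.005, m(A_1) = 3.005
Step 2: a_2 = 6.01*(1 - 1/3) = 4.0067, m(A_2) = 4.0067
Step 3: a_3 = 6.01*(1 - 1/4) = 4.5075, m(A_3) = 4.5075
Step 4: a_4 = 6.01*(1 - 1/5) = 4.808, m(A_4) = 4.808
Step 5: a_5 = 6.01*(1 - 1/6) = 5.0083, m(A_5) = 5.0083
Step 6: a_6 = 6.01*(1 - 1/7) = 5.1514, m(A_6) = 5.1514
Limit: m(A_n) -> m([0,6.01]) = 6.01


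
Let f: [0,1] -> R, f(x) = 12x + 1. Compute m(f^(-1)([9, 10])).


f^(-1)([9, 10]) = {x : 9 <= 12x + 1 <= 10}
Solving: (9 - 1)/12 <= x <= (10 - 1)/12
= [0.666667, 0.75]
Intersecting with [0,1]: [0.666667, 0.75]
Measure = 0.75 - 0.666667 = 0.083333


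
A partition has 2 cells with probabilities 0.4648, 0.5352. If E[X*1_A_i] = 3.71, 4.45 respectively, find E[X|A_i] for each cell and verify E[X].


For each cell A_i: E[X|A_i] = E[X*1_A_i] / P(A_i)
Step 1: E[X|A_1] = 3.71 / 0.4648 = 7.981928
Step 2: E[X|A_2] = 4.45 / 0.5352 = 8.314649
Verification: E[X] = sum E[X*1_A_i] = 3.71 + 4.45 = 8.16


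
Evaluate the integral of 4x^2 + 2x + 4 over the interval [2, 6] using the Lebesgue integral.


The Lebesgue integral of a Riemann-integrable function agrees with the Riemann integral.
Antiderivative F(x) = (4/3)x^3 + (2/2)x^2 + 4x
F(6) = (4/3)*6^3 + (2/2)*6^2 + 4*6
     = (4/3)*216 + (2/2)*36 + 4*6
     = 288 + 36 + 24
     = 348
F(2) = 22.666667
Integral = F(6) - F(2) = 348 - 22.666667 = 325.333333


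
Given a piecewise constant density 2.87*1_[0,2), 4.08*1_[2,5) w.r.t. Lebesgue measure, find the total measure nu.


Integrate each piece of the Radon-Nikodym derivative:
Step 1: integral_0^2 2.87 dx = 2.87*(2-0) = 2.87*2 = 5.74
Step 2: integral_2^5 4.08 dx = 4.08*(5-2) = 4.08*3 = 12.24
Total: 5.74 + 12.24 = 17.98


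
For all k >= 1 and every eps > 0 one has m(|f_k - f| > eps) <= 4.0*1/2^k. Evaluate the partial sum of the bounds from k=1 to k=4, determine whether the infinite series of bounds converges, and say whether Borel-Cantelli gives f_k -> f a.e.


Step 1: List the terms 4.0*1/2^k for k = 1 to 4:
  k=1: 2
  k=2: 1
  k=3: 0.5
  k=4: 0.25
Step 2: Partial sum = 2 + 1 + 0.5 + 0.25
     = 3.75
Step 3: The full series sum_(k>=1) 4.0*1/2^k converges (geometric series with ratio 1/2 < 1; a constant multiple of a convergent series converges).
Step 4: Fix eps > 0. Since sum_k m(|f_k - f| > eps) < infinity, the Borel-Cantelli lemma gives
        m(limsup_k {|f_k - f| > eps}) = 0, i.e. for a.e. x, |f_k(x) - f(x)| <= eps for all large k.
        Applying this with eps = 1/j for j = 1, 2, ... and intersecting the countably many full-measure sets,
        for a.e. x we get limsup_k |f_k(x) - f(x)| <= 1/j for every j, hence f_k -> f almost everywhere.
Conclusion: series converges; Borel-Cantelli yields f_k -> f a.e.


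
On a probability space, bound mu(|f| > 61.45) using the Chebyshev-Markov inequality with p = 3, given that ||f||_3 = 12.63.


Chebyshev/Markov inequality: mu(|f| > eps) <= (||f||_p / eps)^p
Step 1: ||f||_3 / eps = 12.63 / 61.45 = 0.205533
Step 2: Raise to power p = 3:
  (0.205533)^3 = 0.008682
Step 3: Therefore mu(|f| > 61.45) <= 0.008682


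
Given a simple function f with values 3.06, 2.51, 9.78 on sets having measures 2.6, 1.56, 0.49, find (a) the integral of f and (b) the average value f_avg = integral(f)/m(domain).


Step 1: Integral = sum(value_i * measure_i)
= 3.06*2.6 + 2.51*1.56 + 9.78*0.49
= 7.956 + 3.9156 + 4.7922
= 16.6638
Step 2: Total measure of domain = 2.6 + 1.56 + 0.49 = 4.65
Step 3: Average value = 16.6638 / 4.65 = 3.583613


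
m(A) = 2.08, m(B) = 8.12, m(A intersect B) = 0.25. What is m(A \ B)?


m(A \ B) = m(A) - m(A n B)
= 2.08 - 0.25
= 1.83


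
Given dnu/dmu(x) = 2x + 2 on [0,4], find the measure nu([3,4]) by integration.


nu(A) = integral_A (dnu/dmu) dmu = integral_3^4 (2x + 2) dx
Step 1: Antiderivative F(x) = (2/2)x^2 + 2x
Step 2: F(4) = (2/2)*4^2 + 2*4 = 16 + 8 = 24
Step 3: F(3) = (2/2)*3^2 + 2*3 = 9 + 6 = 15
Step 4: nu([3,4]) = F(4) - F(3) = 24 - 15 = 9


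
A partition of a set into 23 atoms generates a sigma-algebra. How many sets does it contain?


Each element of the sigma-algebra is a union of some subset of the 23 atoms.
The number of such subsets is 2^23 = 8388608.


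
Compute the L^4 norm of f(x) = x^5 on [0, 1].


Step 1: ||f||_4 = (integral_0^1 |x^5|^4 dx)^(1/4)
     = (integral_0^1 x^20 dx)^(1/4)
Step 2: integral_0^1 x^20 dx = [x^21/(21)] from 0 to 1 = 1^21/21
     = 1/21 = 0.047619
Step 3: ||f||_4 = (0.047619)^(1/4) = 0.467138


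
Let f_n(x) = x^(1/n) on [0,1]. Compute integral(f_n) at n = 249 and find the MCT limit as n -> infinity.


At n = 249: f_249(x) = x^(1/249).
Step 1: integral(x^(1/249), 0, 1) = [x^(1/249+1) / (1/249+1)] from 0 to 1
     = 1 / (1/249 + 1) = 1 / ((249+1)/249) = 249/(249+1)
     = 249/250 = 0.996
Step 2: As n -> infinity, f_n(x) = x^(1/n) -> 1 for x in (0,1], and f_n is increasing in n.
By MCT, lim_n integral(f_n) = integral(lim_n f_n) = integral(1, 0, 1) = 1.
Step 3: Verify convergence: 249/250 = 0.996 -> 1


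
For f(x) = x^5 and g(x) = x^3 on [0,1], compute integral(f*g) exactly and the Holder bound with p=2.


Step 1: Exact integral of f*g = integral(x^8, 0, 1) = 1/9
     = 0.111111
Step 2: Holder bound with p=2, q=2:
  ||f||_p = (integral x^10 dx)^(1/2) = (1/11)^(1/2) = 0.301511
  ||g||_q = (integral x^6 dx)^(1/2) = (1/7)^(1/2) = 0.377964
Step 3: Holder bound = ||f||_p * ||g||_q = 0.301511 * 0.377964 = 0.113961
Verification: 0.111111 <= 0.113961 (Holder holds)


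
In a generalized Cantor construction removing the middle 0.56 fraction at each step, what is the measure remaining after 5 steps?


Step 1: At each step, fraction remaining = 1 - 0.56 = 0.44
Step 2: After 5 steps, measure = (0.44)^5
Step 3: Computing the power step by step:
  After step 1: 0.44
  After step 2: 0.1936
  After step 3: 0.085184
  After step 4: 0.037481
  After step 5: 0.016492
Result = 0.016492


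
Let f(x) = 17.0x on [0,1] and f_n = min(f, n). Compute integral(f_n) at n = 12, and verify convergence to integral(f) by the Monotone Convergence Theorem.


f(x) = 17.0x on [0,1]; f_n(x) = min(17.0x, n). At n = 12:
Step 1: f(x) reaches 12 at x = 12/17.0 = 0.705882
Step 2: integral(f_12) = integral(17.0x, 0, 0.705882) + integral(12, 0.705882, 1)
       = 17.0*0.705882^2/2 + 12*(1 - 0.705882)
       = 4.235294 + 3.529412
       = 7.764706
Step 3: As n -> infinity, f_n increases to f, so by MCT integral(f_n) -> integral(f) = 17.0/2 = 8.5.
Convergence: integral(f_12) = 7.764706 -> 8.5 as n -> infinity


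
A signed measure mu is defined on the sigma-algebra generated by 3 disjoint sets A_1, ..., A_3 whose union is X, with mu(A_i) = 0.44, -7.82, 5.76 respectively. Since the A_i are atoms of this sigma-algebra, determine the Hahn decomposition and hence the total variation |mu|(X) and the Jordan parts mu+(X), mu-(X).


Step 1: Every measurable set is a union of atoms (the cells / points), so a Hahn decomposition is
  obtained by grouping atoms by sign: P = union of atoms with mu > 0, N = union of the remaining atoms.
  Atoms in P (indices): 1, 3;  atoms in N (indices): 2
  Positive values: 0.44, 5.76
  Negative values: -7.82
Step 2: mu+(X) = mu(P) = sum of positive atom values = 6.2
Step 3: mu-(X) = -mu(N) = sum of |negative atom values| = 7.82
Step 4: |mu|(X) = mu+(X) + mu-(X) = 6.2 + 7.82 = 14.02


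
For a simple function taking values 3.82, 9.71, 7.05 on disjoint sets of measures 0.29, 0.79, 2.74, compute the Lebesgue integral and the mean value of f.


Step 1: Integral = sum(value_i * measure_i)
= 3.82*0.29 + 9.71*0.79 + 7.05*2.74
= 1.1078 + 7.6709 + 19.317
= 28.0957
Step 2: Total measure of domain = 0.29 + 0.79 + 2.74 = 3.82
Step 3: Average value = 28.0957 / 3.82 = 7.354895


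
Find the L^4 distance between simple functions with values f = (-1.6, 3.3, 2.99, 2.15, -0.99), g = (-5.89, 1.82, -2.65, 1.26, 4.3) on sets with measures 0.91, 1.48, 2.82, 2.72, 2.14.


Step 1: Compute differences f_i - g_i:
  -1.6 - -5.89 = 4.29
  3.3 - 1.82 = 1.48
  2.99 - -2.65 = 5.64
  2.15 - 1.26 = 0.89
  -0.99 - 4.3 = -5.29
Step 2: Compute |diff|^4 * measure for each set:
  |4.29|^4 * 0.91 = 338.710897 * 0.91 = 308.226916
  |1.48|^4 * 1.48 = 4.797852 * 1.48 = 7.100821
  |5.64|^4 * 2.82 = 1011.850652 * 2.82 = 2853.418839
  |0.89|^4 * 2.72 = 0.627422 * 2.72 = 1.706589
  |-5.29|^4 * 2.14 = 783.109853 * 2.14 = 1675.855085
Step 3: Sum = 4846.30825
Step 4: ||f-g||_4 = (4846.30825)^(1/4) = 8.343586


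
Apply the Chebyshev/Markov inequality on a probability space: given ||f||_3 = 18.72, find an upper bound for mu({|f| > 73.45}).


Chebyshev/Markov inequality: mu(|f| > eps) <= (||f||_p / eps)^p
Step 1: ||f||_3 / eps = 18.72 / 73.45 = 0.254867
Step 2: Raise to power p = 3:
  (0.254867)^3 = 0.016555
Step 3: Therefore mu(|f| > 73.45) <= 0.016555


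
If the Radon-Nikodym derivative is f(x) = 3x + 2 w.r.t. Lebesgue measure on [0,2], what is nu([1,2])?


nu(A) = integral_A (dnu/dmu) dmu = integral_1^2 (3x + 2) dx
Step 1: Antiderivative F(x) = (3/2)x^2 + 2x
Step 2: F(2) = (3/2)*2^2 + 2*2 = 6 + 4 = 10
Step 3: F(1) = (3/2)*1^2 + 2*1 = 1.5 + 2 = 3.5
Step 4: nu([1,2]) = F(2) - F(1) = 10 - 3.5 = 6.5


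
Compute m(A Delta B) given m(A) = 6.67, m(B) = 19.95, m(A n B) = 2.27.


m(A Delta B) = m(A) + m(B) - 2*m(A n B)
= 6.67 + 19.95 - 2*2.27
= 6.67 + 19.95 - 4.54
= 22.08


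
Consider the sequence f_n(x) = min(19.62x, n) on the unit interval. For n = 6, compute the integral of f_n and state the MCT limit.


f(x) = 19.62x on [0,1]; f_n(x) = min(19.62x, n). At n = 6:
Step 1: f(x) reaches 6 at x = 6/19.62 = 0.30581
Step 2: integral(f_6) = integral(19.62x, 0, 0.30581) + integral(6, 0.30581, 1)
       = 19.62*0.30581^2/2 + 6*(1 - 0.30581)
       = 0.917431 + 4.165138
       = 5.082569
Step 3: As n -> infinity, f_n increases to f, so by MCT integral(f_n) -> integral(f) = 19.62/2 = 9.81.
Convergence: integral(f_6) = 5.082569 -> 9.81 as n -> infinity


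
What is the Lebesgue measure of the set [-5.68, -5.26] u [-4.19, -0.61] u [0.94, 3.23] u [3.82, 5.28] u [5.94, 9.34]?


For pairwise disjoint intervals, m(union) = sum of lengths.
= (-5.26 - -5.68) + (-0.61 - -4.19) + (3.23 - 0.94) + (5.28 - 3.82) + (9.34 - 5.94)
= 0.42 + 3.58 + 2.29 + 1.46 + 3.4
= 11.15


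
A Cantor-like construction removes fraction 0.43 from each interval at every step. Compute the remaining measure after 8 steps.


Step 1: At each step, fraction remaining = 1 - 0.43 = 0.57
Step 2: After 8 steps, measure = (0.57)^8
Result = 0.011143


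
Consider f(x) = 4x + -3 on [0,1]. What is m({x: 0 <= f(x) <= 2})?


f^(-1)([0, 2]) = {x : 0 <= 4x + -3 <= 2}
Solving: (0 - -3)/4 <= x <= (2 - -3)/4
= [0.75, 1.25]
Intersecting with [0,1]: [0.75, 1]
Measure = 1 - 0.75 = 0.25


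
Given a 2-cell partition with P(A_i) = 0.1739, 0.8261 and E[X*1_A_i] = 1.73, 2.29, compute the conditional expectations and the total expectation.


For each cell A_i: E[X|A_i] = E[X*1_A_i] / P(A_i)
Step 1: E[X|A_1] = 1.73 / 0.1739 = 9.948246
Step 2: E[X|A_2] = 2.29 / 0.8261 = 2.772061
Verification: E[X] = sum E[X*1_A_i] = 1.73 + 2.29 = 4.02


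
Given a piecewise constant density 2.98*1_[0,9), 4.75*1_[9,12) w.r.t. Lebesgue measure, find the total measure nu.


Integrate each piece of the Radon-Nikodym derivative:
Step 1: integral_0^9 2.98 dx = 2.98*(9-0) = 2.98*9 = 26.82
Step 2: integral_9^12 4.75 dx = 4.75*(12-9) = 4.75*3 = 14.25
Total: 26.82 + 14.25 = 41.07


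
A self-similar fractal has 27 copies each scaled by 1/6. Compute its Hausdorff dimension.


For a self-similar set with N copies scaled by 1/r:
dim_H = log(N)/log(r) = log(27)/log(6)
= 3.295837/1.791759
= 1.839442


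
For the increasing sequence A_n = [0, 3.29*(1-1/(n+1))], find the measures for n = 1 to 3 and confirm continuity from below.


By continuity of measure from below: if A_n increases to A, then m(A_n) -> m(A).
Here A = [0, 3.29], so m(A) = 3.29
Step 1: a_1 = 3.29*(1 - 1/2) = 1.645, m(A_1) = 1.645
Step 2: a_2 = 3.29*(1 - 1/3) = 2.1933, m(A_2) = 2.1933
Step 3: a_3 = 3.29*(1 - 1/4) = 2.4675, m(A_3) = 2.4675
Limit: m(A_n) -> m([0,3.29]) = 3.29


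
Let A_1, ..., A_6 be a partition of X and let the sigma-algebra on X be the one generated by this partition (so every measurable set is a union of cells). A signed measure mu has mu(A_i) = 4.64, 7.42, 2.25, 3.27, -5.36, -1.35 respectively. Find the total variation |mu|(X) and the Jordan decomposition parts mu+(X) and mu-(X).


Step 1: Every measurable set is a union of atoms (the cells / points), so a Hahn decomposition is
  obtained by grouping atoms by sign: P = union of atoms with mu > 0, N = union of the remaining atoms.
  Atoms in P (indices): 1, 2, 3, 4;  atoms in N (indices): 5, 6
  Positive values: 4.64, 7.42, 2.25, 3.27
  Negative values: -5.36, -1.35
Step 2: mu+(X) = mu(P) = sum of positive atom values = 17.58
Step 3: mu-(X) = -mu(N) = sum of |negative atom values| = 6.71
Step 4: |mu|(X) = mu+(X) + mu-(X) = 17.58 + 6.71 = 24.29


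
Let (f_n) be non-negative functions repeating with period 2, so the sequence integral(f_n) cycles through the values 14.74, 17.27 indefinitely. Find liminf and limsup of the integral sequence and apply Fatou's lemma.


The sequence (integral(f_n)) is periodic with period 2, repeating the values 14.74, 17.27 indefinitely.
Step 1: For a periodic sequence, every tail (a_m, a_(m+1), ...) contains all 2 period values infinitely often.
Step 2: Hence inf of every tail = min of the period values = min(14.74, 17.27) = 14.74.
        liminf_n integral(f_n) = sup over m of (inf of tail from m) = 14.74.
Step 3: Similarly sup of every tail = max of the period values = 17.27.
        limsup_n integral(f_n) = 17.27.
Step 4: Fatou's lemma: integral(liminf_n f_n) <= liminf_n integral(f_n) = 14.74.
        So the integral of the pointwise liminf is at most 14.74.


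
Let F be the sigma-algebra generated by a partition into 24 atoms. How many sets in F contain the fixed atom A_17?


Each element of F is a union of some subset S of the 24 atoms.
The element contains A_17 iff A_17 is in S.
So we count subsets S of {A_1,...,A_24} with A_17 in S: choose freely among the other 23 atoms.
Count = 2^(24-1) = 2^23 = 8388608.


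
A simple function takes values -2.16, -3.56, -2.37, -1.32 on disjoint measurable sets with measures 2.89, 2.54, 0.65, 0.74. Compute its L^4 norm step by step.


Step 1: Compute |f_i|^4 for each value:
  |-2.16|^4 = 21.767823
  |-3.56|^4 = 160.620137
  |-2.37|^4 = 31.549566
  |-1.32|^4 = 3.035958
Step 2: Multiply by measures and sum:
  21.767823 * 2.89 = 62.90901
  160.620137 * 2.54 = 407.975148
  31.549566 * 0.65 = 20.507218
  3.035958 * 0.74 = 2.246609
Sum = 62.90901 + 407.975148 + 20.507218 + 2.246609 = 493.637984
Step 3: Take the p-th root:
||f||_4 = (493.637984)^(1/4) = 4.713594


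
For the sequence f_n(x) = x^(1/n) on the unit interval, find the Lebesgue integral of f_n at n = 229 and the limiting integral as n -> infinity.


At n = 229: f_229(x) = x^(1/229).
Step 1: integral(x^(1/229), 0, 1) = [x^(1/229+1) / (1/229+1)] from 0 to 1
     = 1 / (1/229 + 1) = 1 / ((229+1)/229) = 229/(229+1)
     = 229/230 = 0.995652
Step 2: As n -> infinity, f_n(x) = x^(1/n) -> 1 for x in (0,1], and f_n is increasing in n.
By MCT, lim_n integral(f_n) = integral(lim_n f_n) = integral(1, 0, 1) = 1.
Step 3: Verify convergence: 229/230 = 0.995652 -> 1


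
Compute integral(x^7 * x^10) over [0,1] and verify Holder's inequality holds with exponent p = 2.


Step 1: Exact integral of f*g = integral(x^17, 0, 1) = 1/18
     = 0.055556
Step 2: Holder bound with p=2, q=2:
  ||f||_p = (integral x^14 dx)^(1/2) = (1/15)^(1/2) = 0.258199
  ||g||_q = (integral x^20 dx)^(1/2) = (1/21)^(1/2) = 0.218218
Step 3: Holder bound = ||f||_p * ||g||_q = 0.258199 * 0.218218 = 0.056344
Verification: 0.055556 <= 0.056344 (Holder holds)


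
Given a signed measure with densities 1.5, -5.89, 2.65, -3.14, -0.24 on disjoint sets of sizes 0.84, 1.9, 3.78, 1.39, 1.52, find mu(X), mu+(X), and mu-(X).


Step 1: Compute signed measure on each set:
  Set 1: 1.5 * 0.84 = 1.26
  Set 2: -5.89 * 1.9 = -11.191
  Set 3: 2.65 * 3.78 = 10.017
  Set 4: -3.14 * 1.39 = -4.3646
  Set 5: -0.24 * 1.52 = -0.3648
Step 2: Total signed measure = (1.26) + (-11.191) + (10.017) + (-4.3646) + (-0.3648)
     = -4.6434
Step 3: Positive part mu+(X) = sum of positive contributions = 11.277
Step 4: Negative part mu-(X) = |sum of negative contributions| = 15.9204


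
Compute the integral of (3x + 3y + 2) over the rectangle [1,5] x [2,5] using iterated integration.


By Fubini, integrate in x first, then y.
Step 1: Fix y, integrate over x in [1,5]:
  integral(3x + 3y + 2, x=1..5)
  = 3*(5^2 - 1^2)/2 + (3y + 2)*(5 - 1)
  = 36 + (3y + 2)*4
  = 36 + 12y + 8
  = 44 + 12y
Step 2: Integrate over y in [2,5]:
  integral(44 + 12y, y=2..5)
  = 44*3 + 12*(5^2 - 2^2)/2
  = 132 + 126
  = 258


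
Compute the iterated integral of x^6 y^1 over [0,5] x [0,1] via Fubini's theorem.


By Fubini's theorem, the double integral factors as a product of single integrals:
Step 1: integral_0^5 x^6 dx = [x^7/7] from 0 to 5
     = 5^7/7 = 11160.714286
Step 2: integral_0^1 y^1 dy = [y^2/2] from 0 to 1
     = 1^2/2 = 0.5
Step 3: Double integral = 11160.714286 * 0.5 = 5580.357143


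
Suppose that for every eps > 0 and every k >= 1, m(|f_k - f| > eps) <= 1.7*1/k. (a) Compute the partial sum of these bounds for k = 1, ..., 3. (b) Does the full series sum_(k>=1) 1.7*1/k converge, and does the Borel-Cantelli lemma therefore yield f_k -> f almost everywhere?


Step 1: List the terms 1.7*1/k for k = 1 to 3:
  k=1: 1.7
  k=2: 0.85
  k=3: 0.566667
Step 2: Partial sum = 1.7 + 0.85 + 0.566667
     = 3.116667
Step 3: The full series sum_(k>=1) 1.7*1/k diverges (harmonic series, p = 1; a nonzero constant multiple of a divergent series diverges).
Step 4: The (first) Borel-Cantelli lemma requires a summable sequence of measures, so it does not apply here;
        from this bound alone no conclusion about a.e. convergence can be drawn (convergence in measure still
        gives an a.e.-convergent subsequence, but not a.e. convergence of the whole sequence).
Conclusion: series diverges; Borel-Cantelli is inconclusive about a.e. convergence of f_k.


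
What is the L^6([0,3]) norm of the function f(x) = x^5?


Step 1: ||f||_6 = (integral_0^3 |x^5|^6 dx)^(1/6)
     = (integral_0^3 x^30 dx)^(1/6)
Step 2: integral_0^3 x^30 dx = [x^31/(31)] from 0 to 3 = 3^31/31
     = 617673396283947/31 = 1.992495e+13
Step 3: ||f||_6 = (1.992495e+13)^(1/6) = 164.651693


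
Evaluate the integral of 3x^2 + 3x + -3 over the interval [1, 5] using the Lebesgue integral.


The Lebesgue integral of a Riemann-integrable function agrees with the Riemann integral.
Antiderivative F(x) = (3/3)x^3 + (3/2)x^2 + -3x
F(5) = (3/3)*5^3 + (3/2)*5^2 + -3*5
     = (3/3)*125 + (3/2)*25 + -3*5
     = 125 + 37.5 + -15
     = 147.5
F(1) = -0.5
Integral = F(5) - F(1) = 147.5 - -0.5 = 148


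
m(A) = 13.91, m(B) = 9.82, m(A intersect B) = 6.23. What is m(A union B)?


By inclusion-exclusion: m(A u B) = m(A) + m(B) - m(A n B)
= 13.91 + 9.82 - 6.23
= 17.5


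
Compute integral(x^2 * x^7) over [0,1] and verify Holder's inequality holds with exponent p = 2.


Step 1: Exact integral of f*g = integral(x^9, 0, 1) = 1/10
     = 0.1
Step 2: Holder bound with p=2, q=2:
  ||f||_p = (integral x^4 dx)^(1/2) = (1/5)^(1/2) = 0.447214
  ||g||_q = (integral x^14 dx)^(1/2) = (1/15)^(1/2) = 0.258199
Step 3: Holder bound = ||f||_p * ||g||_q = 0.447214 * 0.258199 = 0.11547
Verification: 0.1 <= 0.11547 (Holder holds)


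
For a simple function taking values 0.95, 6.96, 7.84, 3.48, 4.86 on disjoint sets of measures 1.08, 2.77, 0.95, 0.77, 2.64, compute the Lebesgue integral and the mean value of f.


Step 1: Integral = sum(value_i * measure_i)
= 0.95*1.08 + 6.96*2.77 + 7.84*0.95 + 3.48*0.77 + 4.86*2.64
= 1.026 + 19.2792 + 7.448 + 2.6796 + 12.8304
= 43.2632
Step 2: Total measure of domain = 1.08 + 2.77 + 0.95 + 0.77 + 2.64 = 8.21
Step 3: Average value = 43.2632 / 8.21 = 5.269574


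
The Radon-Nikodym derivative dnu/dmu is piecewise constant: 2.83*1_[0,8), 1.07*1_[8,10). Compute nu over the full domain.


Integrate each piece of the Radon-Nikodym derivative:
Step 1: integral_0^8 2.83 dx = 2.83*(8-0) = 2.83*8 = 22.64
Step 2: integral_8^10 1.07 dx = 1.07*(10-8) = 1.07*2 = 2.14
Total: 22.64 + 2.14 = 24.78


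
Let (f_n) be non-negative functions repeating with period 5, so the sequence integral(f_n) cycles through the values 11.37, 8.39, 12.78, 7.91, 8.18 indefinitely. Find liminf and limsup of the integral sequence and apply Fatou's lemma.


The sequence (integral(f_n)) is periodic with period 5, repeating the values 11.37, 8.39, 12.78, 7.91, 8.18 indefinitely.
Step 1: For a periodic sequence, every tail (a_m, a_(m+1), ...) contains all 5 period values infinitely often.
Step 2: Hence inf of every tail = min of the period values = min(11.37, 8.39, 12.78, 7.91, 8.18) = 7.91.
        liminf_n integral(f_n) = sup over m of (inf of tail from m) = 7.91.
Step 3: Similarly sup of every tail = max of the period values = 12.78.
        limsup_n integral(f_n) = 12.78.
Step 4: Fatou's lemma: integral(liminf_n f_n) <= liminf_n integral(f_n) = 7.91.
        So the integral of the pointwise liminf is at most 7.91.


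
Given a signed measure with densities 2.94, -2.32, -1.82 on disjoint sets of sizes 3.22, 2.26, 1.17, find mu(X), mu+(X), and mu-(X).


Step 1: Compute signed measure on each set:
  Set 1: 2.94 * 3.22 = 9.4668
  Set 2: -2.32 * 2.26 = -5.2432
  Set 3: -1.82 * 1.17 = -2.1294
Step 2: Total signed measure = (9.4668) + (-5.2432) + (-2.1294)
     = 2.0942
Step 3: Positive part mu+(X) = sum of positive contributions = 9.4668
Step 4: Negative part mu-(X) = |sum of negative contributions| = 7.3726


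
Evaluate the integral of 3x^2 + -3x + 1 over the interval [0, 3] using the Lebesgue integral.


The Lebesgue integral of a Riemann-integrable function agrees with the Riemann integral.
Antiderivative F(x) = (3/3)x^3 + (-3/2)x^2 + 1x
F(3) = (3/3)*3^3 + (-3/2)*3^2 + 1*3
     = (3/3)*27 + (-3/2)*9 + 1*3
     = 27 + -13.5 + 3
     = 16.5
F(0) = 0.0
Integral = F(3) - F(0) = 16.5 - 0.0 = 16.5


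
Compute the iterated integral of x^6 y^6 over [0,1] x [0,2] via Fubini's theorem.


By Fubini's theorem, the double integral factors as a product of single integrals:
Step 1: integral_0^1 x^6 dx = [x^7/7] from 0 to 1
     = 1^7/7 = 0.142857
Step 2: integral_0^2 y^6 dy = [y^7/7] from 0 to 2
     = 2^7/7 = 18.285714
Step 3: Double integral = 0.142857 * 18.285714 = 2.612245


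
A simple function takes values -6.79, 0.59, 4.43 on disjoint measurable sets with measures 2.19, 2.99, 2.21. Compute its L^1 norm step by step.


Step 1: Compute |f_i|^1 for each value:
  |-6.79|^1 = 6.79
  |0.59|^1 = 0.59
  |4.43|^1 = 4.43
Step 2: Multiply by measures and sum:
  6.79 * 2.19 = 14.8701
  0.59 * 2.99 = 1.7641
  4.43 * 2.21 = 9.7903
Sum = 14.8701 + 1.7641 + 9.7903 = 26.4245
Step 3: Take the p-th root:
||f||_1 = (26.4245)^(1/1) = 26.4245


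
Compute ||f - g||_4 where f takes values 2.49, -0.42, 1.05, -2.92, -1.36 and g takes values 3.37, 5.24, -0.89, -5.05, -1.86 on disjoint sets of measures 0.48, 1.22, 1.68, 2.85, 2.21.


Step 1: Compute differences f_i - g_i:
  2.49 - 3.37 = -0.88
  -0.42 - 5.24 = -5.66
  1.05 - -0.89 = 1.94
  -2.92 - -5.05 = 2.13
  -1.36 - -1.86 = 0.5
Step 2: Compute |diff|^4 * measure for each set:
  |-0.88|^4 * 0.48 = 0.599695 * 0.48 = 0.287854
  |-5.66|^4 * 1.22 = 1026.279667 * 1.22 = 1252.061194
  |1.94|^4 * 1.68 = 14.164685 * 1.68 = 23.796671
  |2.13|^4 * 2.85 = 20.583462 * 2.85 = 58.662866
  |0.5|^4 * 2.21 = 0.0625 * 2.21 = 0.138125
Step 3: Sum = 1334.946709
Step 4: ||f-g||_4 = (1334.946709)^(1/4) = 6.044578


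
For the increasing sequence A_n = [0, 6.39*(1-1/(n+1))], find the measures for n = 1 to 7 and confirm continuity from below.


By continuity of measure from below: if A_n increases to A, then m(A_n) -> m(A).
Here A = [0, 6.39], so m(A) = 6.39
Step 1: a_1 = 6.39*(1 - 1/2) = 3.195, m(A_1) = 3.195
Step 2: a_2 = 6.39*(1 - 1/3) = 4.26, m(A_2) = 4.26
Step 3: a_3 = 6.39*(1 - 1/4) = 4.7925, m(A_3) = 4.7925
Step 4: a_4 = 6.39*(1 - 1/5) = 5.112, m(A_4) = 5.112
Step 5: a_5 = 6.39*(1 - 1/6) = 5.325, m(A_5) = 5.325
Step 6: a_6 = 6.39*(1 - 1/7) = 5.4771, m(A_6) = 5.4771
Step 7: a_7 = 6.39*(1 - 1/8) = 5.5912, m(A_7) = 5.5912
Limit: m(A_n) -> m([0,6.39]) = 6.39


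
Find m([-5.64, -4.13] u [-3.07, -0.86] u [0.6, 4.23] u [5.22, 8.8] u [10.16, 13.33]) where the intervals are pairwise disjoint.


For pairwise disjoint intervals, m(union) = sum of lengths.
= (-4.13 - -5.64) + (-0.86 - -3.07) + (4.23 - 0.6) + (8.8 - 5.22) + (13.33 - 10.16)
= 1.51 + 2.21 + 3.63 + 3.58 + 3.17
= 14.1


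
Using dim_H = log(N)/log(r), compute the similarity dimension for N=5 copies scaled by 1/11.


For a self-similar set with N copies scaled by 1/r:
dim_H = log(N)/log(r) = log(5)/log(11)
= 1.609438/2.397895
= 0.671188


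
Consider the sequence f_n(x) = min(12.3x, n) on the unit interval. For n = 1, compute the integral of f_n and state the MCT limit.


f(x) = 12.3x on [0,1]; f_n(x) = min(12.3x, n). At n = 1:
Step 1: f(x) reaches 1 at x = 1/12.3 = 0.081301
Step 2: integral(f_1) = integral(12.3x, 0, 0.081301) + integral(1, 0.081301, 1)
       = 12.3*0.081301^2/2 + 1*(1 - 0.081301)
       = 0.04065 + 0.918699
       = 0.95935
Step 3: As n -> infinity, f_n increases to f, so by MCT integral(f_n) -> integral(f) = 12.3/2 = 6.15.
Convergence: integral(f_1) = 0.95935 -> 6.15 as n -> infinity


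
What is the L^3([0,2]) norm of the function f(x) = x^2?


Step 1: ||f||_3 = (integral_0^2 |x^2|^3 dx)^(1/3)
     = (integral_0^2 x^6 dx)^(1/3)
Step 2: integral_0^2 x^6 dx = [x^7/(7)] from 0 to 2 = 2^7/7
     = 128/7 = 18.285714
Step 3: ||f||_3 = (18.285714)^(1/3) = 2.634535


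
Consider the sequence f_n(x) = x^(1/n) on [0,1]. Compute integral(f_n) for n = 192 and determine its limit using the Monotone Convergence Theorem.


At n = 192: f_192(x) = x^(1/192).
Step 1: integral(x^(1/192), 0, 1) = [x^(1/192+1) / (1/192+1)] from 0 to 1
     = 1 / (1/192 + 1) = 1 / ((192+1)/192) = 192/(192+1)
     = 192/193 = 0.994819
Step 2: As n -> infinity, f_n(x) = x^(1/n) -> 1 for x in (0,1], and f_n is increasing in n.
By MCT, lim_n integral(f_n) = integral(lim_n f_n) = integral(1, 0, 1) = 1.
Step 3: Verify convergence: 192/193 = 0.994819 -> 1


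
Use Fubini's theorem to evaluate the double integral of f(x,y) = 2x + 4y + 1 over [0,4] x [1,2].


By Fubini, integrate in x first, then y.
Step 1: Fix y, integrate over x in [0,4]:
  integral(2x + 4y + 1, x=0..4)
  = 2*(4^2 - 0^2)/2 + (4y + 1)*(4 - 0)
  = 16 + (4y + 1)*4
  = 16 + 16y + 4
  = 20 + 16y
Step 2: Integrate over y in [1,2]:
  integral(20 + 16y, y=1..2)
  = 20*1 + 16*(2^2 - 1^2)/2
  = 20 + 24
  = 44


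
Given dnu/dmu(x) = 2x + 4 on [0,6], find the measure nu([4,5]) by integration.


nu(A) = integral_A (dnu/dmu) dmu = integral_4^5 (2x + 4) dx
Step 1: Antiderivative F(x) = (2/2)x^2 + 4x
Step 2: F(5) = (2/2)*5^2 + 4*5 = 25 + 20 = 45
Step 3: F(4) = (2/2)*4^2 + 4*4 = 16 + 16 = 32
Step 4: nu([4,5]) = F(5) - F(4) = 45 - 32 = 13


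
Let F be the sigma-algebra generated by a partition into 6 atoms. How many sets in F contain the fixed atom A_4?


Each element of F is a union of some subset S of the 6 atoms.
The element contains A_4 iff A_4 is in S.
So we count subsets S of {A_1,...,A_6} with A_4 in S: choose freely among the other 5 atoms.
Count = 2^(6-1) = 2^5 = 32.


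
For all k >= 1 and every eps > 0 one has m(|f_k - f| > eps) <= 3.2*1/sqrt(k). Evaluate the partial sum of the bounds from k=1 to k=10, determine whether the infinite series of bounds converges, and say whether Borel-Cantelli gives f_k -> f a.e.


Step 1: List the terms 3.2*1/sqrt(k) for k = 1 to 10:
  k=1: 3.2
  k=2: 2.262742
  k=3: 1.847521
  k=4: 1.6
  k=5: 1.431084
  k=6: 1.306395
  k=7: 1.209486
  k=8: 1.131371
  k=9: 1.066667
  k=10: 1.011929
Step 2: Partial sum = 3.2 + 2.262742 + 1.847521 + 1.6 + 1.431084 + 1.306395 + 1.209486 + 1.131371 + 1.066667 + 1.011929
     = 16.067193
Step 3: The full series sum_(k>=1) 3.2*1/sqrt(k) diverges (p-series with p = 1/2 <= 1; a nonzero constant multiple of a divergent series diverges).
Step 4: The (first) Borel-Cantelli lemma requires a summable sequence of measures, so it does not apply here;
        from this bound alone no conclusion about a.e. convergence can be drawn (convergence in measure still
        gives an a.e.-convergent subsequence, but not a.e. convergence of the whole sequence).
Conclusion: series diverges; Borel-Cantelli is inconclusive about a.e. convergence of f_k.
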